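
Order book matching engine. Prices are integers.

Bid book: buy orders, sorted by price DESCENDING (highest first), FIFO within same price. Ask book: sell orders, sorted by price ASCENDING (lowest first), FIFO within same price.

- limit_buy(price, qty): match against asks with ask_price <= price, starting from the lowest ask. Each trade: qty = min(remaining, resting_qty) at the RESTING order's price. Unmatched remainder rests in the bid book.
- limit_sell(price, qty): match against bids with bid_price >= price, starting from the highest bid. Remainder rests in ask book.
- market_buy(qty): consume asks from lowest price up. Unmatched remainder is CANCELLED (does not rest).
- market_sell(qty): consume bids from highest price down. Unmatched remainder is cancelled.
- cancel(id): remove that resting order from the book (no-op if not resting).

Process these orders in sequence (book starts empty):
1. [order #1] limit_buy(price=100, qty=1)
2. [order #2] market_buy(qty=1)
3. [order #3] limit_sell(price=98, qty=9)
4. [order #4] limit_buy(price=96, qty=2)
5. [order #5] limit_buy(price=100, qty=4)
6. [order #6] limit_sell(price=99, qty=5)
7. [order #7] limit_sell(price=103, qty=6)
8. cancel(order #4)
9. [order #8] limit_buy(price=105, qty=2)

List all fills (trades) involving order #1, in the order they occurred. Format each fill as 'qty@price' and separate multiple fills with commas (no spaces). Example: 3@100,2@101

Answer: 1@100

Derivation:
After op 1 [order #1] limit_buy(price=100, qty=1): fills=none; bids=[#1:1@100] asks=[-]
After op 2 [order #2] market_buy(qty=1): fills=none; bids=[#1:1@100] asks=[-]
After op 3 [order #3] limit_sell(price=98, qty=9): fills=#1x#3:1@100; bids=[-] asks=[#3:8@98]
After op 4 [order #4] limit_buy(price=96, qty=2): fills=none; bids=[#4:2@96] asks=[#3:8@98]
After op 5 [order #5] limit_buy(price=100, qty=4): fills=#5x#3:4@98; bids=[#4:2@96] asks=[#3:4@98]
After op 6 [order #6] limit_sell(price=99, qty=5): fills=none; bids=[#4:2@96] asks=[#3:4@98 #6:5@99]
After op 7 [order #7] limit_sell(price=103, qty=6): fills=none; bids=[#4:2@96] asks=[#3:4@98 #6:5@99 #7:6@103]
After op 8 cancel(order #4): fills=none; bids=[-] asks=[#3:4@98 #6:5@99 #7:6@103]
After op 9 [order #8] limit_buy(price=105, qty=2): fills=#8x#3:2@98; bids=[-] asks=[#3:2@98 #6:5@99 #7:6@103]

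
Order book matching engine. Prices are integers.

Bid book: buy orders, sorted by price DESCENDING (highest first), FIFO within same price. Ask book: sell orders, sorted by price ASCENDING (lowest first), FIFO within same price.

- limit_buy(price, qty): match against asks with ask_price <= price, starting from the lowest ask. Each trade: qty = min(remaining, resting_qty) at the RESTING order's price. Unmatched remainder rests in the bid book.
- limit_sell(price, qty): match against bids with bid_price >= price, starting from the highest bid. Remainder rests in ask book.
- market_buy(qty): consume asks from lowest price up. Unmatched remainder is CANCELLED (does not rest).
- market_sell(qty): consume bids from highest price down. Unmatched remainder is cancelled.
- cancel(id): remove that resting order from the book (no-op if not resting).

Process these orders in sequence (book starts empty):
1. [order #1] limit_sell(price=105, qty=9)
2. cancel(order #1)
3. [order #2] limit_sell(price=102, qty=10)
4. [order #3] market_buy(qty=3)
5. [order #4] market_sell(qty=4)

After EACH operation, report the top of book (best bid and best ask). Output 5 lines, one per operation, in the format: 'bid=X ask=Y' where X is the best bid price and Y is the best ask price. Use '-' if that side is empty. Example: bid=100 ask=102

After op 1 [order #1] limit_sell(price=105, qty=9): fills=none; bids=[-] asks=[#1:9@105]
After op 2 cancel(order #1): fills=none; bids=[-] asks=[-]
After op 3 [order #2] limit_sell(price=102, qty=10): fills=none; bids=[-] asks=[#2:10@102]
After op 4 [order #3] market_buy(qty=3): fills=#3x#2:3@102; bids=[-] asks=[#2:7@102]
After op 5 [order #4] market_sell(qty=4): fills=none; bids=[-] asks=[#2:7@102]

Answer: bid=- ask=105
bid=- ask=-
bid=- ask=102
bid=- ask=102
bid=- ask=102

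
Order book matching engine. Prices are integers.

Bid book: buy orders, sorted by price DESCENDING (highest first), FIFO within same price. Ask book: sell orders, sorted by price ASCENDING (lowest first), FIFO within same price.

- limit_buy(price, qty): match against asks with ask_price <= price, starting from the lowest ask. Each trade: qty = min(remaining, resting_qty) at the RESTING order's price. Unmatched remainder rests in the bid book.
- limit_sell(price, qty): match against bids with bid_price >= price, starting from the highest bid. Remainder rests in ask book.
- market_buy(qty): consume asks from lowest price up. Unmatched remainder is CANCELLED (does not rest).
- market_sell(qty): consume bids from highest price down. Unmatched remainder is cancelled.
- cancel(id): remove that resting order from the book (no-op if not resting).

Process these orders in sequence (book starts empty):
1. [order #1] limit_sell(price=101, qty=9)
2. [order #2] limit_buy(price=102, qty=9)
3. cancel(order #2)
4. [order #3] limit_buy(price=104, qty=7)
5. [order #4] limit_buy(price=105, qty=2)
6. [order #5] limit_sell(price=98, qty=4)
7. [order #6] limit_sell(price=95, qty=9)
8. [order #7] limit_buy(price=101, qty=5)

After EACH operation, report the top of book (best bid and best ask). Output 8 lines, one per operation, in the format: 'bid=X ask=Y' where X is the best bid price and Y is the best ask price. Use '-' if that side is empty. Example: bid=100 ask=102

After op 1 [order #1] limit_sell(price=101, qty=9): fills=none; bids=[-] asks=[#1:9@101]
After op 2 [order #2] limit_buy(price=102, qty=9): fills=#2x#1:9@101; bids=[-] asks=[-]
After op 3 cancel(order #2): fills=none; bids=[-] asks=[-]
After op 4 [order #3] limit_buy(price=104, qty=7): fills=none; bids=[#3:7@104] asks=[-]
After op 5 [order #4] limit_buy(price=105, qty=2): fills=none; bids=[#4:2@105 #3:7@104] asks=[-]
After op 6 [order #5] limit_sell(price=98, qty=4): fills=#4x#5:2@105 #3x#5:2@104; bids=[#3:5@104] asks=[-]
After op 7 [order #6] limit_sell(price=95, qty=9): fills=#3x#6:5@104; bids=[-] asks=[#6:4@95]
After op 8 [order #7] limit_buy(price=101, qty=5): fills=#7x#6:4@95; bids=[#7:1@101] asks=[-]

Answer: bid=- ask=101
bid=- ask=-
bid=- ask=-
bid=104 ask=-
bid=105 ask=-
bid=104 ask=-
bid=- ask=95
bid=101 ask=-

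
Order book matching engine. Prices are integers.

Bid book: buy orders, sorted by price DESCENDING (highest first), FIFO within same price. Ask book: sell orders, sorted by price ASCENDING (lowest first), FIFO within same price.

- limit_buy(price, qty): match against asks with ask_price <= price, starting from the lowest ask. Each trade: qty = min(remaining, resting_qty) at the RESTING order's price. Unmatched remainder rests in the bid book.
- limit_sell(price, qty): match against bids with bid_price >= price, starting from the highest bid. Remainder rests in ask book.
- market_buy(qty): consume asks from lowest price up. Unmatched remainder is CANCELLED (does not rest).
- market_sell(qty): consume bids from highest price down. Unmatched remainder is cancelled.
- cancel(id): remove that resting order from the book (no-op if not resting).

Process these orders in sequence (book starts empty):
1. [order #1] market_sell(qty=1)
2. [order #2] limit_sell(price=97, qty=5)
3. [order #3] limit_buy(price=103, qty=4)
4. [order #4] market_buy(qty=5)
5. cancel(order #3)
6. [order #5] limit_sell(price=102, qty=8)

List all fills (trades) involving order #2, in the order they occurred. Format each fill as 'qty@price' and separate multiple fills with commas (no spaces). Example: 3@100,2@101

After op 1 [order #1] market_sell(qty=1): fills=none; bids=[-] asks=[-]
After op 2 [order #2] limit_sell(price=97, qty=5): fills=none; bids=[-] asks=[#2:5@97]
After op 3 [order #3] limit_buy(price=103, qty=4): fills=#3x#2:4@97; bids=[-] asks=[#2:1@97]
After op 4 [order #4] market_buy(qty=5): fills=#4x#2:1@97; bids=[-] asks=[-]
After op 5 cancel(order #3): fills=none; bids=[-] asks=[-]
After op 6 [order #5] limit_sell(price=102, qty=8): fills=none; bids=[-] asks=[#5:8@102]

Answer: 4@97,1@97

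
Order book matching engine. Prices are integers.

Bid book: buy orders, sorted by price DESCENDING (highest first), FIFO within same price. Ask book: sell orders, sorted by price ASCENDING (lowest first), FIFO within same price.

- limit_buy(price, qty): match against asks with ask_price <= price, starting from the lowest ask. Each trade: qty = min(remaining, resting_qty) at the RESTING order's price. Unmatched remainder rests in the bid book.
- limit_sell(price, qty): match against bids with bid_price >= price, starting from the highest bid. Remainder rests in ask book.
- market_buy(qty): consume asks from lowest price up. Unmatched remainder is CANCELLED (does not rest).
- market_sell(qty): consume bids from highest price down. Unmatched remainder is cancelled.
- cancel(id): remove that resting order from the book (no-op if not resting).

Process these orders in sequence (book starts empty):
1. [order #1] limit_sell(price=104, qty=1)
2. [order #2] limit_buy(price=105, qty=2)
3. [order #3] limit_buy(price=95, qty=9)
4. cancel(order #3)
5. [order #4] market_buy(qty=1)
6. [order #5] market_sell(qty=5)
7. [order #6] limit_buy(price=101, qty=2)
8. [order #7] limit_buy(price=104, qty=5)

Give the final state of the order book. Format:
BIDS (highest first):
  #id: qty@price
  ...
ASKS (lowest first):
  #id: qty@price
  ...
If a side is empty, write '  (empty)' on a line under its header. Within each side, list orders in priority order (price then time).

Answer: BIDS (highest first):
  #7: 5@104
  #6: 2@101
ASKS (lowest first):
  (empty)

Derivation:
After op 1 [order #1] limit_sell(price=104, qty=1): fills=none; bids=[-] asks=[#1:1@104]
After op 2 [order #2] limit_buy(price=105, qty=2): fills=#2x#1:1@104; bids=[#2:1@105] asks=[-]
After op 3 [order #3] limit_buy(price=95, qty=9): fills=none; bids=[#2:1@105 #3:9@95] asks=[-]
After op 4 cancel(order #3): fills=none; bids=[#2:1@105] asks=[-]
After op 5 [order #4] market_buy(qty=1): fills=none; bids=[#2:1@105] asks=[-]
After op 6 [order #5] market_sell(qty=5): fills=#2x#5:1@105; bids=[-] asks=[-]
After op 7 [order #6] limit_buy(price=101, qty=2): fills=none; bids=[#6:2@101] asks=[-]
After op 8 [order #7] limit_buy(price=104, qty=5): fills=none; bids=[#7:5@104 #6:2@101] asks=[-]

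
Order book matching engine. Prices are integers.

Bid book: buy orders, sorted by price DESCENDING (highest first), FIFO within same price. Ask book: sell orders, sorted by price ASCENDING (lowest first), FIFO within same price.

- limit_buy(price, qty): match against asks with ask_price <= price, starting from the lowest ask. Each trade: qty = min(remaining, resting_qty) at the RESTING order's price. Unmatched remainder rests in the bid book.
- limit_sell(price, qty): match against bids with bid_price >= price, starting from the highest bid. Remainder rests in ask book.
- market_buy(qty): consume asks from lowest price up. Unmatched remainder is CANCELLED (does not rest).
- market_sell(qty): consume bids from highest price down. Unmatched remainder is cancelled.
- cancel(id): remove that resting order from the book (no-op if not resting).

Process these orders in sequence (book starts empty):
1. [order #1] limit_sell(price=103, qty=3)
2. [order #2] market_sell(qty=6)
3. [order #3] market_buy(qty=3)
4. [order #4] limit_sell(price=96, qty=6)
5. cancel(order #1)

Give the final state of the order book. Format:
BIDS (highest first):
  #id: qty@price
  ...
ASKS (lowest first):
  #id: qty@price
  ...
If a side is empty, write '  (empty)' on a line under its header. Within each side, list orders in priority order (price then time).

After op 1 [order #1] limit_sell(price=103, qty=3): fills=none; bids=[-] asks=[#1:3@103]
After op 2 [order #2] market_sell(qty=6): fills=none; bids=[-] asks=[#1:3@103]
After op 3 [order #3] market_buy(qty=3): fills=#3x#1:3@103; bids=[-] asks=[-]
After op 4 [order #4] limit_sell(price=96, qty=6): fills=none; bids=[-] asks=[#4:6@96]
After op 5 cancel(order #1): fills=none; bids=[-] asks=[#4:6@96]

Answer: BIDS (highest first):
  (empty)
ASKS (lowest first):
  #4: 6@96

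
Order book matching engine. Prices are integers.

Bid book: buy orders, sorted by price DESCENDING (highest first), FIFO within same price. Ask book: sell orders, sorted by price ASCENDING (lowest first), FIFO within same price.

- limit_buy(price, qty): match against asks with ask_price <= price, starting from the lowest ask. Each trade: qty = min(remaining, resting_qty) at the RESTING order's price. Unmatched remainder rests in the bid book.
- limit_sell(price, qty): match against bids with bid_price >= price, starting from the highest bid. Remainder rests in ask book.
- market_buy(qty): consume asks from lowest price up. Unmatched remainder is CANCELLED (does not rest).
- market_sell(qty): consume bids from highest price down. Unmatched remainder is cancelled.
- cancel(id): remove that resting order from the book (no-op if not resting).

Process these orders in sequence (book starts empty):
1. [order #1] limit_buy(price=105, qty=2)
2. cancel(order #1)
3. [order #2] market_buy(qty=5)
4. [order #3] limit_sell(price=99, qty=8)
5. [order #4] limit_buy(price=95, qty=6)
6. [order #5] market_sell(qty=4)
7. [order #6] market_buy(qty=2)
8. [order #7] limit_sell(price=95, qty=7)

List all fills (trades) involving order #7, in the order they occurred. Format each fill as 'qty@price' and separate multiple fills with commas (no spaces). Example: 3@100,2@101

Answer: 2@95

Derivation:
After op 1 [order #1] limit_buy(price=105, qty=2): fills=none; bids=[#1:2@105] asks=[-]
After op 2 cancel(order #1): fills=none; bids=[-] asks=[-]
After op 3 [order #2] market_buy(qty=5): fills=none; bids=[-] asks=[-]
After op 4 [order #3] limit_sell(price=99, qty=8): fills=none; bids=[-] asks=[#3:8@99]
After op 5 [order #4] limit_buy(price=95, qty=6): fills=none; bids=[#4:6@95] asks=[#3:8@99]
After op 6 [order #5] market_sell(qty=4): fills=#4x#5:4@95; bids=[#4:2@95] asks=[#3:8@99]
After op 7 [order #6] market_buy(qty=2): fills=#6x#3:2@99; bids=[#4:2@95] asks=[#3:6@99]
After op 8 [order #7] limit_sell(price=95, qty=7): fills=#4x#7:2@95; bids=[-] asks=[#7:5@95 #3:6@99]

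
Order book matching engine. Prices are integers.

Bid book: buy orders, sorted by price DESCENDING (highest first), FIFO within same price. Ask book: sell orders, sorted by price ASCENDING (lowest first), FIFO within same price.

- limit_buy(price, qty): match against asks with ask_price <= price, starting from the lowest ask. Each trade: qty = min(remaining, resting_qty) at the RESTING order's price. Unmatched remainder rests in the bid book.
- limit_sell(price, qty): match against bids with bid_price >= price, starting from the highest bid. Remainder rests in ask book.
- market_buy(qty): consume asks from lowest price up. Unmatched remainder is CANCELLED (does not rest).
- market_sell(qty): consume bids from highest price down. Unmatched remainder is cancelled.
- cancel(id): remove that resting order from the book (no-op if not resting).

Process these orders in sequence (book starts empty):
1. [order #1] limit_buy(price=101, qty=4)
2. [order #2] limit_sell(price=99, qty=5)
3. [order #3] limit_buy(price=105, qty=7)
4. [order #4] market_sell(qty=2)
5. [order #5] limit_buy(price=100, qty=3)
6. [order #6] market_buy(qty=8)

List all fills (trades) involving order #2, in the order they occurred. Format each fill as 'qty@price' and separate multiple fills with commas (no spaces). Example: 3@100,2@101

After op 1 [order #1] limit_buy(price=101, qty=4): fills=none; bids=[#1:4@101] asks=[-]
After op 2 [order #2] limit_sell(price=99, qty=5): fills=#1x#2:4@101; bids=[-] asks=[#2:1@99]
After op 3 [order #3] limit_buy(price=105, qty=7): fills=#3x#2:1@99; bids=[#3:6@105] asks=[-]
After op 4 [order #4] market_sell(qty=2): fills=#3x#4:2@105; bids=[#3:4@105] asks=[-]
After op 5 [order #5] limit_buy(price=100, qty=3): fills=none; bids=[#3:4@105 #5:3@100] asks=[-]
After op 6 [order #6] market_buy(qty=8): fills=none; bids=[#3:4@105 #5:3@100] asks=[-]

Answer: 4@101,1@99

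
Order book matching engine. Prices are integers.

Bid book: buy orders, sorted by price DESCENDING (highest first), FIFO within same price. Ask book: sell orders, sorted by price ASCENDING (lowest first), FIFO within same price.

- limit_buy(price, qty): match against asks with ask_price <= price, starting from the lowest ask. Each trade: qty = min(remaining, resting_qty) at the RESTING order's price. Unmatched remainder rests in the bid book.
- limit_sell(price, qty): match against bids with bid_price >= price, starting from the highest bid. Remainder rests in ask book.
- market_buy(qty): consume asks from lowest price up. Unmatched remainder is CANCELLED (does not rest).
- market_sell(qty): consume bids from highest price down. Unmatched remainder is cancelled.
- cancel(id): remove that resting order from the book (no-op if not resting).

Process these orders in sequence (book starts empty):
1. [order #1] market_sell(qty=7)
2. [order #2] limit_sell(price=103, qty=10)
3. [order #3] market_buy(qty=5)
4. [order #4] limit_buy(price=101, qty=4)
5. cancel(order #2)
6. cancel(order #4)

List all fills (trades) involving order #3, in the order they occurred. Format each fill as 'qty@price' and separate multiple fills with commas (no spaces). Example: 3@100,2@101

After op 1 [order #1] market_sell(qty=7): fills=none; bids=[-] asks=[-]
After op 2 [order #2] limit_sell(price=103, qty=10): fills=none; bids=[-] asks=[#2:10@103]
After op 3 [order #3] market_buy(qty=5): fills=#3x#2:5@103; bids=[-] asks=[#2:5@103]
After op 4 [order #4] limit_buy(price=101, qty=4): fills=none; bids=[#4:4@101] asks=[#2:5@103]
After op 5 cancel(order #2): fills=none; bids=[#4:4@101] asks=[-]
After op 6 cancel(order #4): fills=none; bids=[-] asks=[-]

Answer: 5@103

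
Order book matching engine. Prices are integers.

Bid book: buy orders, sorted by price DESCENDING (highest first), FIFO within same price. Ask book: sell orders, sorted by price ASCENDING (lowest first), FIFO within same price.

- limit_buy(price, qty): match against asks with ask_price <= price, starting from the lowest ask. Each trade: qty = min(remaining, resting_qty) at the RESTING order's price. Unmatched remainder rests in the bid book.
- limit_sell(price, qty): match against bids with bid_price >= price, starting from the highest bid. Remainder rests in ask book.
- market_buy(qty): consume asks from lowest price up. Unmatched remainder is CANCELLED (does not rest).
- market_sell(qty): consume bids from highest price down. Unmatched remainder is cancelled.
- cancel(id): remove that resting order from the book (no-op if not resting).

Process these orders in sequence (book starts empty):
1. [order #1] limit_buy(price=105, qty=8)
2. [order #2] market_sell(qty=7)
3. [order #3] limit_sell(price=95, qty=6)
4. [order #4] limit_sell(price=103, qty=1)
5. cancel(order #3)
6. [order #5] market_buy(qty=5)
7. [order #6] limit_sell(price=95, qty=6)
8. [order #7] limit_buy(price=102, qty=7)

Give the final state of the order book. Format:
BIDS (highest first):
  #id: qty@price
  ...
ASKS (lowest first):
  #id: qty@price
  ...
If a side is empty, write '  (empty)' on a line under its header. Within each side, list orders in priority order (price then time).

Answer: BIDS (highest first):
  #7: 1@102
ASKS (lowest first):
  (empty)

Derivation:
After op 1 [order #1] limit_buy(price=105, qty=8): fills=none; bids=[#1:8@105] asks=[-]
After op 2 [order #2] market_sell(qty=7): fills=#1x#2:7@105; bids=[#1:1@105] asks=[-]
After op 3 [order #3] limit_sell(price=95, qty=6): fills=#1x#3:1@105; bids=[-] asks=[#3:5@95]
After op 4 [order #4] limit_sell(price=103, qty=1): fills=none; bids=[-] asks=[#3:5@95 #4:1@103]
After op 5 cancel(order #3): fills=none; bids=[-] asks=[#4:1@103]
After op 6 [order #5] market_buy(qty=5): fills=#5x#4:1@103; bids=[-] asks=[-]
After op 7 [order #6] limit_sell(price=95, qty=6): fills=none; bids=[-] asks=[#6:6@95]
After op 8 [order #7] limit_buy(price=102, qty=7): fills=#7x#6:6@95; bids=[#7:1@102] asks=[-]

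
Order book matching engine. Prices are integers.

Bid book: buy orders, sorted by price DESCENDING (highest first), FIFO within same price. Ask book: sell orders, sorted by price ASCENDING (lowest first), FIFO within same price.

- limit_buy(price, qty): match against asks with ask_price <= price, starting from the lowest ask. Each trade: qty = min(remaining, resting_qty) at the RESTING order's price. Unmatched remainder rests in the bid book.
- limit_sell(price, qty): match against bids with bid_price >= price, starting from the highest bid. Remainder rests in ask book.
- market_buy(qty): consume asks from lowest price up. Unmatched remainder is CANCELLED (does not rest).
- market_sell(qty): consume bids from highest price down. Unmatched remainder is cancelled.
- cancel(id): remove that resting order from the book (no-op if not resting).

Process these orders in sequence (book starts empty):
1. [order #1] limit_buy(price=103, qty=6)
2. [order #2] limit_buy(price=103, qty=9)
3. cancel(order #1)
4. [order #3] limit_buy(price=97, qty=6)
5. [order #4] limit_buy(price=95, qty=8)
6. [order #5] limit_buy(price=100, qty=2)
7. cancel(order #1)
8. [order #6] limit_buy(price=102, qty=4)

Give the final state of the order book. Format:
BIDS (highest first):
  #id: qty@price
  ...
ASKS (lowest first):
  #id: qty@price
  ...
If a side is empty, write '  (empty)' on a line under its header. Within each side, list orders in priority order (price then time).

Answer: BIDS (highest first):
  #2: 9@103
  #6: 4@102
  #5: 2@100
  #3: 6@97
  #4: 8@95
ASKS (lowest first):
  (empty)

Derivation:
After op 1 [order #1] limit_buy(price=103, qty=6): fills=none; bids=[#1:6@103] asks=[-]
After op 2 [order #2] limit_buy(price=103, qty=9): fills=none; bids=[#1:6@103 #2:9@103] asks=[-]
After op 3 cancel(order #1): fills=none; bids=[#2:9@103] asks=[-]
After op 4 [order #3] limit_buy(price=97, qty=6): fills=none; bids=[#2:9@103 #3:6@97] asks=[-]
After op 5 [order #4] limit_buy(price=95, qty=8): fills=none; bids=[#2:9@103 #3:6@97 #4:8@95] asks=[-]
After op 6 [order #5] limit_buy(price=100, qty=2): fills=none; bids=[#2:9@103 #5:2@100 #3:6@97 #4:8@95] asks=[-]
After op 7 cancel(order #1): fills=none; bids=[#2:9@103 #5:2@100 #3:6@97 #4:8@95] asks=[-]
After op 8 [order #6] limit_buy(price=102, qty=4): fills=none; bids=[#2:9@103 #6:4@102 #5:2@100 #3:6@97 #4:8@95] asks=[-]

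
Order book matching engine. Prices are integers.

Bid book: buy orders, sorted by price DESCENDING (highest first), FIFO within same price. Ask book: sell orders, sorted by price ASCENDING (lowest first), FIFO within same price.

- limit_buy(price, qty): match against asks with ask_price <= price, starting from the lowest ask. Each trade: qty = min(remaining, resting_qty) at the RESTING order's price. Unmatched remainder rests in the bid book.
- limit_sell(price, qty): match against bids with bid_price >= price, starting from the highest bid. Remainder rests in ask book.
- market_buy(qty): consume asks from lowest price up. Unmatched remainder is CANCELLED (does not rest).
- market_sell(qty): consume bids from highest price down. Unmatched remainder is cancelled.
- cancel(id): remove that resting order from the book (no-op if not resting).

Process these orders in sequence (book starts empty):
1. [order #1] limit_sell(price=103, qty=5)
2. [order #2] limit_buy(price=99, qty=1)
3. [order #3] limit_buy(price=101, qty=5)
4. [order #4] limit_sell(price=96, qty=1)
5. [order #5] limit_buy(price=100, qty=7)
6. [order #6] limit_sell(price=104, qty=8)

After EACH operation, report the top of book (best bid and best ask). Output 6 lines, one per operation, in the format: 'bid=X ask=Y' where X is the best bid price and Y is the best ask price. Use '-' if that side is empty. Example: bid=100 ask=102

After op 1 [order #1] limit_sell(price=103, qty=5): fills=none; bids=[-] asks=[#1:5@103]
After op 2 [order #2] limit_buy(price=99, qty=1): fills=none; bids=[#2:1@99] asks=[#1:5@103]
After op 3 [order #3] limit_buy(price=101, qty=5): fills=none; bids=[#3:5@101 #2:1@99] asks=[#1:5@103]
After op 4 [order #4] limit_sell(price=96, qty=1): fills=#3x#4:1@101; bids=[#3:4@101 #2:1@99] asks=[#1:5@103]
After op 5 [order #5] limit_buy(price=100, qty=7): fills=none; bids=[#3:4@101 #5:7@100 #2:1@99] asks=[#1:5@103]
After op 6 [order #6] limit_sell(price=104, qty=8): fills=none; bids=[#3:4@101 #5:7@100 #2:1@99] asks=[#1:5@103 #6:8@104]

Answer: bid=- ask=103
bid=99 ask=103
bid=101 ask=103
bid=101 ask=103
bid=101 ask=103
bid=101 ask=103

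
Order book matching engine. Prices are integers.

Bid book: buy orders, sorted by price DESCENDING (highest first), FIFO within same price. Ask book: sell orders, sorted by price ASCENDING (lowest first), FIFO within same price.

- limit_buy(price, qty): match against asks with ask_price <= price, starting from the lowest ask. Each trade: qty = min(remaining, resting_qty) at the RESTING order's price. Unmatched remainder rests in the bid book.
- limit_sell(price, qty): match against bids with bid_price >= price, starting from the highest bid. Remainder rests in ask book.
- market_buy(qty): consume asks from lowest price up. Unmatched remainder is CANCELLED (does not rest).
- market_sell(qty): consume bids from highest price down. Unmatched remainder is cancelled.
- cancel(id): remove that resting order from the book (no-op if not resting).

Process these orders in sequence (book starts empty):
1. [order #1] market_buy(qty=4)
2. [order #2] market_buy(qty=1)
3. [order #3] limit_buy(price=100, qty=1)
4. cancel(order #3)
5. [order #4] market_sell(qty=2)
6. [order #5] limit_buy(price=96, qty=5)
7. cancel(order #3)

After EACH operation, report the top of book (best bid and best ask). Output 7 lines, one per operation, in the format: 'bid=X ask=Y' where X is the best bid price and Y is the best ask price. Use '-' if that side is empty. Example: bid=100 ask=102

Answer: bid=- ask=-
bid=- ask=-
bid=100 ask=-
bid=- ask=-
bid=- ask=-
bid=96 ask=-
bid=96 ask=-

Derivation:
After op 1 [order #1] market_buy(qty=4): fills=none; bids=[-] asks=[-]
After op 2 [order #2] market_buy(qty=1): fills=none; bids=[-] asks=[-]
After op 3 [order #3] limit_buy(price=100, qty=1): fills=none; bids=[#3:1@100] asks=[-]
After op 4 cancel(order #3): fills=none; bids=[-] asks=[-]
After op 5 [order #4] market_sell(qty=2): fills=none; bids=[-] asks=[-]
After op 6 [order #5] limit_buy(price=96, qty=5): fills=none; bids=[#5:5@96] asks=[-]
After op 7 cancel(order #3): fills=none; bids=[#5:5@96] asks=[-]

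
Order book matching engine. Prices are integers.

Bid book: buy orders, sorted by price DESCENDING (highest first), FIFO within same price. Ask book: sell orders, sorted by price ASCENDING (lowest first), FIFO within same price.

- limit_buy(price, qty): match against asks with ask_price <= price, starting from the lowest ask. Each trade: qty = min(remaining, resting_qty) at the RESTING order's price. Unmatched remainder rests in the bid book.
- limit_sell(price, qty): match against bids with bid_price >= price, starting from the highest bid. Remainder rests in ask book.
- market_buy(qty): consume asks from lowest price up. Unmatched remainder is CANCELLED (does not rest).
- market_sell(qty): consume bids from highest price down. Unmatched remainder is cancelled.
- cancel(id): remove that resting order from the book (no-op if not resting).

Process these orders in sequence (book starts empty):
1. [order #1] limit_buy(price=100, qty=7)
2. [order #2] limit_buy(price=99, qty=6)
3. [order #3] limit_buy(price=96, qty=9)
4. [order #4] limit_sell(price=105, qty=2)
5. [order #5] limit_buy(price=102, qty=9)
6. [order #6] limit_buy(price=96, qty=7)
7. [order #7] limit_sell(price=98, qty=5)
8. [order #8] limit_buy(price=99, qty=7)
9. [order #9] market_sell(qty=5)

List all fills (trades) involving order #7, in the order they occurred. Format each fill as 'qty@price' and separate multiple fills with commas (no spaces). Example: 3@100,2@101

After op 1 [order #1] limit_buy(price=100, qty=7): fills=none; bids=[#1:7@100] asks=[-]
After op 2 [order #2] limit_buy(price=99, qty=6): fills=none; bids=[#1:7@100 #2:6@99] asks=[-]
After op 3 [order #3] limit_buy(price=96, qty=9): fills=none; bids=[#1:7@100 #2:6@99 #3:9@96] asks=[-]
After op 4 [order #4] limit_sell(price=105, qty=2): fills=none; bids=[#1:7@100 #2:6@99 #3:9@96] asks=[#4:2@105]
After op 5 [order #5] limit_buy(price=102, qty=9): fills=none; bids=[#5:9@102 #1:7@100 #2:6@99 #3:9@96] asks=[#4:2@105]
After op 6 [order #6] limit_buy(price=96, qty=7): fills=none; bids=[#5:9@102 #1:7@100 #2:6@99 #3:9@96 #6:7@96] asks=[#4:2@105]
After op 7 [order #7] limit_sell(price=98, qty=5): fills=#5x#7:5@102; bids=[#5:4@102 #1:7@100 #2:6@99 #3:9@96 #6:7@96] asks=[#4:2@105]
After op 8 [order #8] limit_buy(price=99, qty=7): fills=none; bids=[#5:4@102 #1:7@100 #2:6@99 #8:7@99 #3:9@96 #6:7@96] asks=[#4:2@105]
After op 9 [order #9] market_sell(qty=5): fills=#5x#9:4@102 #1x#9:1@100; bids=[#1:6@100 #2:6@99 #8:7@99 #3:9@96 #6:7@96] asks=[#4:2@105]

Answer: 5@102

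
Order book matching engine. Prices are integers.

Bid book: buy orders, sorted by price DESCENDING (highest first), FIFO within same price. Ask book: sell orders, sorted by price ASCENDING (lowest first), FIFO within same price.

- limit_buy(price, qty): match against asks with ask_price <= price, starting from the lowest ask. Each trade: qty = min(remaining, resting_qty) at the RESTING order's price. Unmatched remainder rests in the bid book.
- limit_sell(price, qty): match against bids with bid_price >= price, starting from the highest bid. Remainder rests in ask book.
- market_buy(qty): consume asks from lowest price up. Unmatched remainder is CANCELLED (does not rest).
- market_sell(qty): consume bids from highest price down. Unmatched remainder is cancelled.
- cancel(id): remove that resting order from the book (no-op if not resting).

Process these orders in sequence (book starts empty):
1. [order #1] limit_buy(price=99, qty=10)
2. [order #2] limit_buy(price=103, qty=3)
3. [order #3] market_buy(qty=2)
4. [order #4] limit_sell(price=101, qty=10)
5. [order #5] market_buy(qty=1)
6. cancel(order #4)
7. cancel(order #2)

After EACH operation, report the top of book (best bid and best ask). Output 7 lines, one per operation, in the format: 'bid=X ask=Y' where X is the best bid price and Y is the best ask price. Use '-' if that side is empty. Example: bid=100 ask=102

After op 1 [order #1] limit_buy(price=99, qty=10): fills=none; bids=[#1:10@99] asks=[-]
After op 2 [order #2] limit_buy(price=103, qty=3): fills=none; bids=[#2:3@103 #1:10@99] asks=[-]
After op 3 [order #3] market_buy(qty=2): fills=none; bids=[#2:3@103 #1:10@99] asks=[-]
After op 4 [order #4] limit_sell(price=101, qty=10): fills=#2x#4:3@103; bids=[#1:10@99] asks=[#4:7@101]
After op 5 [order #5] market_buy(qty=1): fills=#5x#4:1@101; bids=[#1:10@99] asks=[#4:6@101]
After op 6 cancel(order #4): fills=none; bids=[#1:10@99] asks=[-]
After op 7 cancel(order #2): fills=none; bids=[#1:10@99] asks=[-]

Answer: bid=99 ask=-
bid=103 ask=-
bid=103 ask=-
bid=99 ask=101
bid=99 ask=101
bid=99 ask=-
bid=99 ask=-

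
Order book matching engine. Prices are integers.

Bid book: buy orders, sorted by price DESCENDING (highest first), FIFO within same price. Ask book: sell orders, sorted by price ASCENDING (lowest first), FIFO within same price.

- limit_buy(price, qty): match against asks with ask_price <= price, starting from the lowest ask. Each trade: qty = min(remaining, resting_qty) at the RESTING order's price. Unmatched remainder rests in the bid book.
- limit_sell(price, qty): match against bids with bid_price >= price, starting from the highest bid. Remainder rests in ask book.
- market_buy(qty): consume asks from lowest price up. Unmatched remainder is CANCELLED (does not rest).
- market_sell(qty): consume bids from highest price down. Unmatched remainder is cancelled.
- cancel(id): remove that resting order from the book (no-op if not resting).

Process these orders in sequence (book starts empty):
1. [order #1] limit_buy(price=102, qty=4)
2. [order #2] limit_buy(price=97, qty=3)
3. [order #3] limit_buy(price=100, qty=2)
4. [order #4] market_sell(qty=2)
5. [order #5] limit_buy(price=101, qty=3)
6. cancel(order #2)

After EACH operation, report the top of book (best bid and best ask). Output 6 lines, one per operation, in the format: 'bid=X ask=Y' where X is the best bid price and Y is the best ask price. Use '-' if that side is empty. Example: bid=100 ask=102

Answer: bid=102 ask=-
bid=102 ask=-
bid=102 ask=-
bid=102 ask=-
bid=102 ask=-
bid=102 ask=-

Derivation:
After op 1 [order #1] limit_buy(price=102, qty=4): fills=none; bids=[#1:4@102] asks=[-]
After op 2 [order #2] limit_buy(price=97, qty=3): fills=none; bids=[#1:4@102 #2:3@97] asks=[-]
After op 3 [order #3] limit_buy(price=100, qty=2): fills=none; bids=[#1:4@102 #3:2@100 #2:3@97] asks=[-]
After op 4 [order #4] market_sell(qty=2): fills=#1x#4:2@102; bids=[#1:2@102 #3:2@100 #2:3@97] asks=[-]
After op 5 [order #5] limit_buy(price=101, qty=3): fills=none; bids=[#1:2@102 #5:3@101 #3:2@100 #2:3@97] asks=[-]
After op 6 cancel(order #2): fills=none; bids=[#1:2@102 #5:3@101 #3:2@100] asks=[-]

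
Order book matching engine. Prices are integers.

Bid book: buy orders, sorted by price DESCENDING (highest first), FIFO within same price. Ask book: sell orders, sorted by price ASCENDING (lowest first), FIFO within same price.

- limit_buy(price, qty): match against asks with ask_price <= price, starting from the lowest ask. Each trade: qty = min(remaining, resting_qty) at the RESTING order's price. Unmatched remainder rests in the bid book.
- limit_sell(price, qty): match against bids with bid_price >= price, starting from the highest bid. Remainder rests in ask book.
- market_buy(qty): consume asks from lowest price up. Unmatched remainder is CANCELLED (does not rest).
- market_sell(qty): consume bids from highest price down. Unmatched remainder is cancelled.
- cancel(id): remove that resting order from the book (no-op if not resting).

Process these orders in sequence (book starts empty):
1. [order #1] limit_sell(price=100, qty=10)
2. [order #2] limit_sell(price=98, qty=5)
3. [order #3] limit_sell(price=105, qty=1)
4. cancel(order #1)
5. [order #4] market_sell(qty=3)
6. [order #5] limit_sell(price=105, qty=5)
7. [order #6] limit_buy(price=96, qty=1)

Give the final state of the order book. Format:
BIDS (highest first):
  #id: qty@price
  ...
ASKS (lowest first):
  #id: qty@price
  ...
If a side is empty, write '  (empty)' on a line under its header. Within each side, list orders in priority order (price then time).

After op 1 [order #1] limit_sell(price=100, qty=10): fills=none; bids=[-] asks=[#1:10@100]
After op 2 [order #2] limit_sell(price=98, qty=5): fills=none; bids=[-] asks=[#2:5@98 #1:10@100]
After op 3 [order #3] limit_sell(price=105, qty=1): fills=none; bids=[-] asks=[#2:5@98 #1:10@100 #3:1@105]
After op 4 cancel(order #1): fills=none; bids=[-] asks=[#2:5@98 #3:1@105]
After op 5 [order #4] market_sell(qty=3): fills=none; bids=[-] asks=[#2:5@98 #3:1@105]
After op 6 [order #5] limit_sell(price=105, qty=5): fills=none; bids=[-] asks=[#2:5@98 #3:1@105 #5:5@105]
After op 7 [order #6] limit_buy(price=96, qty=1): fills=none; bids=[#6:1@96] asks=[#2:5@98 #3:1@105 #5:5@105]

Answer: BIDS (highest first):
  #6: 1@96
ASKS (lowest first):
  #2: 5@98
  #3: 1@105
  #5: 5@105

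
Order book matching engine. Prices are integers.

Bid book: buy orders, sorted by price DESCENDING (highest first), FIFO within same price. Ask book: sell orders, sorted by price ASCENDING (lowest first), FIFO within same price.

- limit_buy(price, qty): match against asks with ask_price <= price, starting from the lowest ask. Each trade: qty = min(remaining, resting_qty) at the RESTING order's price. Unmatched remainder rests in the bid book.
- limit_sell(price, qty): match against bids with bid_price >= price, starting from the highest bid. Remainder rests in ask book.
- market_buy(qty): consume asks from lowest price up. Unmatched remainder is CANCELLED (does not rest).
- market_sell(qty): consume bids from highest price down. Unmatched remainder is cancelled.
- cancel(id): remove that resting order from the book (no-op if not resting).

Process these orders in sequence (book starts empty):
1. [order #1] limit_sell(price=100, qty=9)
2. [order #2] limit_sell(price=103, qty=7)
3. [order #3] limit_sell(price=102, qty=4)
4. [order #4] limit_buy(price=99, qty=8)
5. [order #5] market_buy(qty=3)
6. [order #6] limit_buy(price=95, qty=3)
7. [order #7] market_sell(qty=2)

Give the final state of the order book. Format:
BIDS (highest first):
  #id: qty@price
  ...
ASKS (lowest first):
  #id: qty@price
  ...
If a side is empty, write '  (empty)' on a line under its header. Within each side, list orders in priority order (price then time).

Answer: BIDS (highest first):
  #4: 6@99
  #6: 3@95
ASKS (lowest first):
  #1: 6@100
  #3: 4@102
  #2: 7@103

Derivation:
After op 1 [order #1] limit_sell(price=100, qty=9): fills=none; bids=[-] asks=[#1:9@100]
After op 2 [order #2] limit_sell(price=103, qty=7): fills=none; bids=[-] asks=[#1:9@100 #2:7@103]
After op 3 [order #3] limit_sell(price=102, qty=4): fills=none; bids=[-] asks=[#1:9@100 #3:4@102 #2:7@103]
After op 4 [order #4] limit_buy(price=99, qty=8): fills=none; bids=[#4:8@99] asks=[#1:9@100 #3:4@102 #2:7@103]
After op 5 [order #5] market_buy(qty=3): fills=#5x#1:3@100; bids=[#4:8@99] asks=[#1:6@100 #3:4@102 #2:7@103]
After op 6 [order #6] limit_buy(price=95, qty=3): fills=none; bids=[#4:8@99 #6:3@95] asks=[#1:6@100 #3:4@102 #2:7@103]
After op 7 [order #7] market_sell(qty=2): fills=#4x#7:2@99; bids=[#4:6@99 #6:3@95] asks=[#1:6@100 #3:4@102 #2:7@103]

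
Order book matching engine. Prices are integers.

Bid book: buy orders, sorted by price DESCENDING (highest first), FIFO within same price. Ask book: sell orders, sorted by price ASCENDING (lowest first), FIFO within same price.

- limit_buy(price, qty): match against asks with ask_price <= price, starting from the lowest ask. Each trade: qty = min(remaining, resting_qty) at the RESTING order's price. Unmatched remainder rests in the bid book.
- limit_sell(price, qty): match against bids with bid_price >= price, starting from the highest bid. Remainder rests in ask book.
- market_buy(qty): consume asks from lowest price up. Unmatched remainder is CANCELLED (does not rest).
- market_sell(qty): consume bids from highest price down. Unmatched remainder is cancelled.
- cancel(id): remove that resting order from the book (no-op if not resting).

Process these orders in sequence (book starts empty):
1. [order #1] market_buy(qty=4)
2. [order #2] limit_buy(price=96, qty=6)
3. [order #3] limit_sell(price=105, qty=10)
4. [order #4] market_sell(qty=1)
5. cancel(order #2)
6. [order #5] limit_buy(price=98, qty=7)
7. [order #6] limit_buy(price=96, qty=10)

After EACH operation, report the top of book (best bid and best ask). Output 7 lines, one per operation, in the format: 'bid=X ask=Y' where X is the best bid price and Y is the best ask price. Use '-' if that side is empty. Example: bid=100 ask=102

After op 1 [order #1] market_buy(qty=4): fills=none; bids=[-] asks=[-]
After op 2 [order #2] limit_buy(price=96, qty=6): fills=none; bids=[#2:6@96] asks=[-]
After op 3 [order #3] limit_sell(price=105, qty=10): fills=none; bids=[#2:6@96] asks=[#3:10@105]
After op 4 [order #4] market_sell(qty=1): fills=#2x#4:1@96; bids=[#2:5@96] asks=[#3:10@105]
After op 5 cancel(order #2): fills=none; bids=[-] asks=[#3:10@105]
After op 6 [order #5] limit_buy(price=98, qty=7): fills=none; bids=[#5:7@98] asks=[#3:10@105]
After op 7 [order #6] limit_buy(price=96, qty=10): fills=none; bids=[#5:7@98 #6:10@96] asks=[#3:10@105]

Answer: bid=- ask=-
bid=96 ask=-
bid=96 ask=105
bid=96 ask=105
bid=- ask=105
bid=98 ask=105
bid=98 ask=105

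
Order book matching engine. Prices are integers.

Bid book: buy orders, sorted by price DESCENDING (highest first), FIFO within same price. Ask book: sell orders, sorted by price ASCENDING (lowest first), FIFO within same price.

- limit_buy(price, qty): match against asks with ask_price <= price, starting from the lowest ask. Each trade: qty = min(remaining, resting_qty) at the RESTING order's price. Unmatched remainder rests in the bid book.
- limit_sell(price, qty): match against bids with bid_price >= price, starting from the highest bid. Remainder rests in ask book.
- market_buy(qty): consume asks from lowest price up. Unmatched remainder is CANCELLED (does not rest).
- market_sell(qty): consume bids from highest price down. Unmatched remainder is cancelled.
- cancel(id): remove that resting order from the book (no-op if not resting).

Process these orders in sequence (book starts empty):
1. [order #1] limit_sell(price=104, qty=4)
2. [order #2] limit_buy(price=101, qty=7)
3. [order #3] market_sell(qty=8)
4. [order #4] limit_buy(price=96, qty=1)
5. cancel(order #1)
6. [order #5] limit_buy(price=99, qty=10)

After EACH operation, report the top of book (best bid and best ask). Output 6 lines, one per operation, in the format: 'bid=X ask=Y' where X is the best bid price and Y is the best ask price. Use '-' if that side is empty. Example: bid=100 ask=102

After op 1 [order #1] limit_sell(price=104, qty=4): fills=none; bids=[-] asks=[#1:4@104]
After op 2 [order #2] limit_buy(price=101, qty=7): fills=none; bids=[#2:7@101] asks=[#1:4@104]
After op 3 [order #3] market_sell(qty=8): fills=#2x#3:7@101; bids=[-] asks=[#1:4@104]
After op 4 [order #4] limit_buy(price=96, qty=1): fills=none; bids=[#4:1@96] asks=[#1:4@104]
After op 5 cancel(order #1): fills=none; bids=[#4:1@96] asks=[-]
After op 6 [order #5] limit_buy(price=99, qty=10): fills=none; bids=[#5:10@99 #4:1@96] asks=[-]

Answer: bid=- ask=104
bid=101 ask=104
bid=- ask=104
bid=96 ask=104
bid=96 ask=-
bid=99 ask=-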